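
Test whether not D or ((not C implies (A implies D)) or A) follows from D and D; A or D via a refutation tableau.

Initial set: {(D and D); (A or D); not (not D or ((not C implies (A implies D)) or A))}.
(D and D): α-rule — add D, D.
not (not D or ((not C implies (A implies D)) or A)): α-rule — add not not D, not ((not C implies (A implies D)) or A).
not ((not C implies (A implies D)) or A): α-rule — add not (not C implies (A implies D)), not A.
not (not C implies (A implies D)): α-rule — add not C, not (A implies D).
not (A implies D): α-rule — add A, not D.
× closes — contains both A and not A.
All 1 branch closes.
Every branch closed, so the premises entail the conclusion.

Yes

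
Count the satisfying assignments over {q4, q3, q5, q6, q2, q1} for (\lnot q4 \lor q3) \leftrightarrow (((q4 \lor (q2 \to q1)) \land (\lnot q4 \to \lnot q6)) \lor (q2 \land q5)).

Initial set: {T ((\lnot q4 \lor q3) \leftrightarrow (((q4 \lor (q2 \to q1)) \land (\lnot q4 \to \lnot q6)) \lor (q2 \land q5)))}.
T ((\lnot q4 \lor q3) \leftrightarrow (((q4 \lor (q2 \to q1)) \land (\lnot q4 \to \lnot q6)) \lor (q2 \land q5))): β-rule — branch into T (\lnot q4 \lor q3), T (((q4 \lor (q2 \to q1)) \land (\lnot q4 \to \lnot q6)) \lor (q2 \land q5))  //  F (\lnot q4 \lor q3), F (((q4 \lor (q2 \to q1)) \land (\lnot q4 \to \lnot q6)) \lor (q2 \land q5)).
  branch 1 (add T (\lnot q4 \lor q3), T (((q4 \lor (q2 \to q1)) \land (\lnot q4 \to \lnot q6)) \lor (q2 \land q5))):
    T (\lnot q4 \lor q3): β-rule — branch into T \lnot q4  //  T q3.
      branch 1.1 (add T \lnot q4):
        T (((q4 \lor (q2 \to q1)) \land (\lnot q4 \to \lnot q6)) \lor (q2 \land q5)): β-rule — branch into T ((q4 \lor (q2 \to q1)) \land (\lnot q4 \to \lnot q6))  //  T (q2 \land q5).
          branch 1.1.1 (add T ((q4 \lor (q2 \to q1)) \land (\lnot q4 \to \lnot q6))):
            T ((q4 \lor (q2 \to q1)) \land (\lnot q4 \to \lnot q6)): α-rule — add T (q4 \lor (q2 \to q1)), T (\lnot q4 \to \lnot q6).
            T (q4 \lor (q2 \to q1)): β-rule — branch into T q4  //  T (q2 \to q1).
              branch 1.1.1.1 (add T q4):
                × closes — contains both q4 and \lnot q4.
              branch 1.1.1.2 (add T (q2 \to q1)):
                T (\lnot q4 \to \lnot q6): β-rule — branch into F \lnot q4  //  T \lnot q6.
                  branch 1.1.1.2.1 (add F \lnot q4):
                    × closes — contains both q4 and \lnot q4.
                  branch 1.1.1.2.2 (add T \lnot q6):
                    T (q2 \to q1): β-rule — branch into F q2  //  T q1.
                      branch 1.1.1.2.2.1 (add F q2):
                        ○ open, literals {q2=F, q4=F, q6=F}.
                      branch 1.1.1.2.2.2 (add T q1):
                        ○ open, literals {q1=T, q4=F, q6=F}.
          branch 1.1.2 (add T (q2 \land q5)):
            T (q2 \land q5): α-rule — add T q2, T q5.
            ○ open, literals {q2=T, q4=F, q5=T}.
      branch 1.2 (add T q3):
        T (((q4 \lor (q2 \to q1)) \land (\lnot q4 \to \lnot q6)) \lor (q2 \land q5)): β-rule — branch into T ((q4 \lor (q2 \to q1)) \land (\lnot q4 \to \lnot q6))  //  T (q2 \land q5).
          branch 1.2.1 (add T ((q4 \lor (q2 \to q1)) \land (\lnot q4 \to \lnot q6))):
            T ((q4 \lor (q2 \to q1)) \land (\lnot q4 \to \lnot q6)): α-rule — add T (q4 \lor (q2 \to q1)), T (\lnot q4 \to \lnot q6).
            T (q4 \lor (q2 \to q1)): β-rule — branch into T q4  //  T (q2 \to q1).
              branch 1.2.1.1 (add T q4):
                T (\lnot q4 \to \lnot q6): β-rule — branch into F \lnot q4  //  T \lnot q6.
                  branch 1.2.1.1.1 (add F \lnot q4):
                    ○ open, literals {q3=T, q4=T}.
                  branch 1.2.1.1.2 (add T \lnot q6):
                    ○ open, literals {q3=T, q4=T, q6=F}.
              branch 1.2.1.2 (add T (q2 \to q1)):
                T (\lnot q4 \to \lnot q6): β-rule — branch into F \lnot q4  //  T \lnot q6.
                  branch 1.2.1.2.1 (add F \lnot q4):
                    T (q2 \to q1): β-rule — branch into F q2  //  T q1.
                      branch 1.2.1.2.1.1 (add F q2):
                        ○ open, literals {q2=F, q3=T, q4=T}.
                      branch 1.2.1.2.1.2 (add T q1):
                        ○ open, literals {q1=T, q3=T, q4=T}.
                  branch 1.2.1.2.2 (add T \lnot q6):
                    T (q2 \to q1): β-rule — branch into F q2  //  T q1.
                      branch 1.2.1.2.2.1 (add F q2):
                        ○ open, literals {q2=F, q3=T, q6=F}.
                      branch 1.2.1.2.2.2 (add T q1):
                        ○ open, literals {q1=T, q3=T, q6=F}.
          branch 1.2.2 (add T (q2 \land q5)):
            T (q2 \land q5): α-rule — add T q2, T q5.
            ○ open, literals {q2=T, q3=T, q5=T}.
  branch 2 (add F (\lnot q4 \lor q3), F (((q4 \lor (q2 \to q1)) \land (\lnot q4 \to \lnot q6)) \lor (q2 \land q5))):
    F (\lnot q4 \lor q3): α-rule — add F \lnot q4, F q3.
    F (((q4 \lor (q2 \to q1)) \land (\lnot q4 \to \lnot q6)) \lor (q2 \land q5)): α-rule — add F ((q4 \lor (q2 \to q1)) \land (\lnot q4 \to \lnot q6)), F (q2 \land q5).
    F ((q4 \lor (q2 \to q1)) \land (\lnot q4 \to \lnot q6)): β-rule — branch into F (q4 \lor (q2 \to q1))  //  F (\lnot q4 \to \lnot q6).
      branch 2.1 (add F (q4 \lor (q2 \to q1))):
        F (q4 \lor (q2 \to q1)): α-rule — add F q4, F (q2 \to q1).
        × closes — contains both q4 and \lnot q4.
      branch 2.2 (add F (\lnot q4 \to \lnot q6)):
        F (\lnot q4 \to \lnot q6): α-rule — add T \lnot q4, F \lnot q6.
        × closes — contains both q4 and \lnot q4.
4 branches closed, 10 open.
Each open branch fixes some atoms; the unmentioned ones are free. Counting distinct full assignments: branch {q2=F, q4=F, q6=F} (q3, q5, q1) contributes 8 new; branch {q1=T, q4=F, q6=F} (q3, q5, q2) contributes 4 new; branch {q2=T, q4=F, q5=T} (q3, q6, q1) contributes 6 new; branch {q3=T, q4=T} (q5, q6, q2, q1) contributes 16 new; branch {q3=T, q4=T, q6=F} (q5, q2, q1) contributes 0 new; branch {q2=F, q3=T, q4=T} (q5, q6, q1) contributes 0 new; branch {q1=T, q3=T, q4=T} (q5, q6, q2) contributes 0 new; branch {q2=F, q3=T, q6=F} (q4, q5, q1) contributes 0 new; branch {q1=T, q3=T, q6=F} (q4, q5, q2) contributes 0 new; branch {q2=T, q3=T, q5=T} (q4, q6, q1) contributes 0 new. Total: 34.

34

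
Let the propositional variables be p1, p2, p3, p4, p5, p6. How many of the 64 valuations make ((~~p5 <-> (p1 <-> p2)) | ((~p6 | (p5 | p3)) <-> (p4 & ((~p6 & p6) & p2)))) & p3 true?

16

Initial set: {T (((~~p5 <-> (p1 <-> p2)) | ((~p6 | (p5 | p3)) <-> (p4 & ((~p6 & p6) & p2)))) & p3)}.
T (((~~p5 <-> (p1 <-> p2)) | ((~p6 | (p5 | p3)) <-> (p4 & ((~p6 & p6) & p2)))) & p3): α-rule — add T ((~~p5 <-> (p1 <-> p2)) | ((~p6 | (p5 | p3)) <-> (p4 & ((~p6 & p6) & p2)))), T p3.
T ((~~p5 <-> (p1 <-> p2)) | ((~p6 | (p5 | p3)) <-> (p4 & ((~p6 & p6) & p2)))): β-rule — branch into T (~~p5 <-> (p1 <-> p2))  //  T ((~p6 | (p5 | p3)) <-> (p4 & ((~p6 & p6) & p2))).
  branch 1 (add T (~~p5 <-> (p1 <-> p2))):
    T (~~p5 <-> (p1 <-> p2)): β-rule — branch into T ~~p5, T (p1 <-> p2)  //  F ~~p5, F (p1 <-> p2).
      branch 1.1 (add T ~~p5, T (p1 <-> p2)):
        T ~~p5: drop double negation, giving T p5.
        T (p1 <-> p2): β-rule — branch into T p1, T p2  //  F p1, F p2.
          branch 1.1.1 (add T p1, T p2):
            ○ open, literals {p1=true, p2=true, p3=true, p5=true}.
          branch 1.1.2 (add F p1, F p2):
            ○ open, literals {p1=false, p2=false, p3=true, p5=true}.
      branch 1.2 (add F ~~p5, F (p1 <-> p2)):
        F ~~p5: drop double negation, giving F p5.
        F (p1 <-> p2): β-rule — branch into T p1, F p2  //  F p1, T p2.
          branch 1.2.1 (add T p1, F p2):
            ○ open, literals {p1=true, p2=false, p3=true, p5=false}.
          branch 1.2.2 (add F p1, T p2):
            ○ open, literals {p1=false, p2=true, p3=true, p5=false}.
  branch 2 (add T ((~p6 | (p5 | p3)) <-> (p4 & ((~p6 & p6) & p2)))):
    T ((~p6 | (p5 | p3)) <-> (p4 & ((~p6 & p6) & p2))): β-rule — branch into T (~p6 | (p5 | p3)), T (p4 & ((~p6 & p6) & p2))  //  F (~p6 | (p5 | p3)), F (p4 & ((~p6 & p6) & p2)).
      branch 2.1 (add T (~p6 | (p5 | p3)), T (p4 & ((~p6 & p6) & p2))):
        T (p4 & ((~p6 & p6) & p2)): α-rule — add T p4, T ((~p6 & p6) & p2).
        T ((~p6 & p6) & p2): α-rule — add T (~p6 & p6), T p2.
        T (~p6 & p6): α-rule — add T ~p6, T p6.
        × closes — contains both p6 and ~p6.
      branch 2.2 (add F (~p6 | (p5 | p3)), F (p4 & ((~p6 & p6) & p2))):
        F (~p6 | (p5 | p3)): α-rule — add F ~p6, F (p5 | p3).
        F (p5 | p3): α-rule — add F p5, F p3.
        × closes — contains both p3 and ~p3.
2 branches closed, 4 open.
Each open branch fixes some atoms; the unmentioned ones are free. Counting distinct full assignments: branch {p1=true, p2=true, p3=true, p5=true} (p4, p6) contributes 4 new; branch {p1=false, p2=false, p3=true, p5=true} (p4, p6) contributes 4 new; branch {p1=true, p2=false, p3=true, p5=false} (p4, p6) contributes 4 new; branch {p1=false, p2=true, p3=true, p5=false} (p4, p6) contributes 4 new. Total: 16.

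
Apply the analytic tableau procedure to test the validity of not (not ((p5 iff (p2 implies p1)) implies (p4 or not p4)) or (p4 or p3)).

Not valid

Assume the negation and expand:
Initial set: {not not (not ((p5 iff (p2 implies p1)) implies (p4 or not p4)) or (p4 or p3))}.
not not (not ((p5 iff (p2 implies p1)) implies (p4 or not p4)) or (p4 or p3)): β-rule — branch into not ((p5 iff (p2 implies p1)) implies (p4 or not p4))  //  (p4 or p3).
  branch 1 (add not ((p5 iff (p2 implies p1)) implies (p4 or not p4))):
    not ((p5 iff (p2 implies p1)) implies (p4 or not p4)): α-rule — add (p5 iff (p2 implies p1)), not (p4 or not p4).
    not (p4 or not p4): α-rule — add not p4, not not p4.
    × closes — contains both p4 and not p4.
  branch 2 (add (p4 or p3)):
    (p4 or p3): β-rule — branch into p4  //  p3.
      branch 2.1 (add p4):
        ○ open, literals {p4=1}.
      branch 2.2 (add p3):
        ○ open, literals {p3=1}.
1 branch closed, 2 open.
An open branch gives a countermodel: p4=1 (unmentioned atoms arbitrary); under it the original formula is false.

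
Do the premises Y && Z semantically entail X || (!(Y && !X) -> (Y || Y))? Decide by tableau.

Initial set: {T (Y && Z); F (X || (!(Y && !X) -> (Y || Y)))}.
T (Y && Z): α-rule — add T Y, T Z.
F (X || (!(Y && !X) -> (Y || Y))): α-rule — add F X, F (!(Y && !X) -> (Y || Y)).
F (!(Y && !X) -> (Y || Y)): α-rule — add T !(Y && !X), F (Y || Y).
F (Y || Y): α-rule — add F Y, F Y.
× closes — contains both Y and !Y.
All 1 branch closes.
Every branch closed, so the premises entail the conclusion.

Yes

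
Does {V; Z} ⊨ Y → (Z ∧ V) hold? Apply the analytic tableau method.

Yes

Initial set: {V; Z; ¬(Y → (Z ∧ V))}.
¬(Y → (Z ∧ V)): α-rule — add Y, ¬(Z ∧ V).
¬(Z ∧ V): β-rule — branch into ¬Z  //  ¬V.
  branch 1 (add ¬Z):
    × closes — contains both Z and ¬Z.
  branch 2 (add ¬V):
    × closes — contains both V and ¬V.
All 2 branches close.
Every branch closed, so the premises entail the conclusion.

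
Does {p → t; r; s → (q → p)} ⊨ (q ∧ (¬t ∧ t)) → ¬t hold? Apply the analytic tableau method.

Initial set: {(p → t); r; (s → (q → p)); ¬((q ∧ (¬t ∧ t)) → ¬t)}.
¬((q ∧ (¬t ∧ t)) → ¬t): α-rule — add (q ∧ (¬t ∧ t)), ¬¬t.
(q ∧ (¬t ∧ t)): α-rule — add q, (¬t ∧ t).
(¬t ∧ t): α-rule — add ¬t, t.
× closes — contains both t and ¬t.
All 1 branch closes.
Every branch closed, so the premises entail the conclusion.

Yes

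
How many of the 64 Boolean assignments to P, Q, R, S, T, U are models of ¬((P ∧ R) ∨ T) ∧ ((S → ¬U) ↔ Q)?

12

Initial set: {(¬((P ∧ R) ∨ T) ∧ ((S → ¬U) ↔ Q))}.
(¬((P ∧ R) ∨ T) ∧ ((S → ¬U) ↔ Q)): α-rule — add ¬((P ∧ R) ∨ T), ((S → ¬U) ↔ Q).
¬((P ∧ R) ∨ T): α-rule — add ¬(P ∧ R), ¬T.
((S → ¬U) ↔ Q): β-rule — branch into (S → ¬U), Q  //  ¬(S → ¬U), ¬Q.
  branch 1 (add (S → ¬U), Q):
    ¬(P ∧ R): β-rule — branch into ¬P  //  ¬R.
      branch 1.1 (add ¬P):
        (S → ¬U): β-rule — branch into ¬S  //  ¬U.
          branch 1.1.1 (add ¬S):
            ○ open, literals {P=0, Q=1, S=0, T=0}.
          branch 1.1.2 (add ¬U):
            ○ open, literals {P=0, Q=1, T=0, U=0}.
      branch 1.2 (add ¬R):
        (S → ¬U): β-rule — branch into ¬S  //  ¬U.
          branch 1.2.1 (add ¬S):
            ○ open, literals {Q=1, R=0, S=0, T=0}.
          branch 1.2.2 (add ¬U):
            ○ open, literals {Q=1, R=0, T=0, U=0}.
  branch 2 (add ¬(S → ¬U), ¬Q):
    ¬(S → ¬U): α-rule — add S, ¬¬U.
    ¬(P ∧ R): β-rule — branch into ¬P  //  ¬R.
      branch 2.1 (add ¬P):
        ○ open, literals {P=0, Q=0, S=1, T=0, U=1}.
      branch 2.2 (add ¬R):
        ○ open, literals {Q=0, R=0, S=1, T=0, U=1}.
0 branches closed, 6 open.
Each open branch fixes some atoms; the unmentioned ones are free. Counting distinct full assignments: branch {P=0, Q=1, S=0, T=0} (R, U) contributes 4 new; branch {P=0, Q=1, T=0, U=0} (R, S) contributes 2 new; branch {Q=1, R=0, S=0, T=0} (P, U) contributes 2 new; branch {Q=1, R=0, T=0, U=0} (P, S) contributes 1 new; branch {P=0, Q=0, S=1, T=0, U=1} (R) contributes 2 new; branch {Q=0, R=0, S=1, T=0, U=1} (P) contributes 1 new. Total: 12.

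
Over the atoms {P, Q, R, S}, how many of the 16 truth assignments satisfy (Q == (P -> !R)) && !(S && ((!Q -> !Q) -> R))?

6

Initial set: {T ((Q == (P -> !R)) && !(S && ((!Q -> !Q) -> R)))}.
T ((Q == (P -> !R)) && !(S && ((!Q -> !Q) -> R))): α-rule — add T (Q == (P -> !R)), T !(S && ((!Q -> !Q) -> R)).
T (Q == (P -> !R)): β-rule — branch into T Q, T (P -> !R)  //  F Q, F (P -> !R).
  branch 1 (add T Q, T (P -> !R)):
    T !(S && ((!Q -> !Q) -> R)): β-rule — branch into F S  //  F ((!Q -> !Q) -> R).
      branch 1.1 (add F S):
        T (P -> !R): β-rule — branch into F P  //  T !R.
          branch 1.1.1 (add F P):
            ○ open, literals {P=false, Q=true, S=false}.
          branch 1.1.2 (add T !R):
            ○ open, literals {Q=true, R=false, S=false}.
      branch 1.2 (add F ((!Q -> !Q) -> R)):
        F ((!Q -> !Q) -> R): α-rule — add T (!Q -> !Q), F R.
        T (P -> !R): β-rule — branch into F P  //  T !R.
          branch 1.2.1 (add F P):
            T (!Q -> !Q): β-rule — branch into F !Q  //  T !Q.
              branch 1.2.1.1 (add F !Q):
                ○ open, literals {P=false, Q=true, R=false}.
              branch 1.2.1.2 (add T !Q):
                × closes — contains both Q and !Q.
          branch 1.2.2 (add T !R):
            T (!Q -> !Q): β-rule — branch into F !Q  //  T !Q.
              branch 1.2.2.1 (add F !Q):
                ○ open, literals {Q=true, R=false}.
              branch 1.2.2.2 (add T !Q):
                × closes — contains both Q and !Q.
  branch 2 (add F Q, F (P -> !R)):
    F (P -> !R): α-rule — add T P, F !R.
    T !(S && ((!Q -> !Q) -> R)): β-rule — branch into F S  //  F ((!Q -> !Q) -> R).
      branch 2.1 (add F S):
        ○ open, literals {P=true, Q=false, R=true, S=false}.
      branch 2.2 (add F ((!Q -> !Q) -> R)):
        F ((!Q -> !Q) -> R): α-rule — add T (!Q -> !Q), F R.
        × closes — contains both R and !R.
3 branches closed, 5 open.
Each open branch fixes some atoms; the unmentioned ones are free. Counting distinct full assignments: branch {P=false, Q=true, S=false} (R) contributes 2 new; branch {Q=true, R=false, S=false} (P) contributes 1 new; branch {P=false, Q=true, R=false} (S) contributes 1 new; branch {Q=true, R=false} (P, S) contributes 1 new; branch {P=true, Q=false, R=true, S=false} (none free) contributes 1 new. Total: 6.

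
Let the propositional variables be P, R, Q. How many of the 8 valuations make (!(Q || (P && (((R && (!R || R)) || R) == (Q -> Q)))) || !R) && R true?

Initial set: {((!(Q || (P && (((R && (!R || R)) || R) == (Q -> Q)))) || !R) && R)}.
((!(Q || (P && (((R && (!R || R)) || R) == (Q -> Q)))) || !R) && R): α-rule — add (!(Q || (P && (((R && (!R || R)) || R) == (Q -> Q)))) || !R), R.
(!(Q || (P && (((R && (!R || R)) || R) == (Q -> Q)))) || !R): β-rule — branch into !(Q || (P && (((R && (!R || R)) || R) == (Q -> Q))))  //  !R.
  branch 1 (add !(Q || (P && (((R && (!R || R)) || R) == (Q -> Q))))):
    !(Q || (P && (((R && (!R || R)) || R) == (Q -> Q)))): α-rule — add !Q, !(P && (((R && (!R || R)) || R) == (Q -> Q))).
    !(P && (((R && (!R || R)) || R) == (Q -> Q))): β-rule — branch into !P  //  !(((R && (!R || R)) || R) == (Q -> Q)).
      branch 1.1 (add !P):
        ○ open, literals {P=0, Q=0, R=1}.
      branch 1.2 (add !(((R && (!R || R)) || R) == (Q -> Q))):
        !(((R && (!R || R)) || R) == (Q -> Q)): β-rule — branch into ((R && (!R || R)) || R), !(Q -> Q)  //  !((R && (!R || R)) || R), (Q -> Q).
          branch 1.2.1 (add ((R && (!R || R)) || R), !(Q -> Q)):
            !(Q -> Q): α-rule — add Q, !Q.
            × closes — contains both Q and !Q.
          branch 1.2.2 (add !((R && (!R || R)) || R), (Q -> Q)):
            !((R && (!R || R)) || R): α-rule — add !(R && (!R || R)), !R.
            × closes — contains both R and !R.
  branch 2 (add !R):
    × closes — contains both R and !R.
3 branches closed, 1 open.
Each open branch fixes some atoms; the unmentioned ones are free. Counting distinct full assignments: branch {P=0, Q=0, R=1} (none free) contributes 1 new. Total: 1.

1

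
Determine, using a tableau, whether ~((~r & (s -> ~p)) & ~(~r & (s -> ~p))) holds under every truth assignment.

Valid

Assume the negation and expand:
Initial set: {~~((~r & (s -> ~p)) & ~(~r & (s -> ~p)))}.
~~((~r & (s -> ~p)) & ~(~r & (s -> ~p))): α-rule — add (~r & (s -> ~p)), ~(~r & (s -> ~p)).
(~r & (s -> ~p)): α-rule — add ~r, (s -> ~p).
~(~r & (s -> ~p)): β-rule — branch into ~~r  //  ~(s -> ~p).
  branch 1 (add ~~r):
    × closes — contains both r and ~r.
  branch 2 (add ~(s -> ~p)):
    ~(s -> ~p): α-rule — add s, ~~p.
    (s -> ~p): β-rule — branch into ~s  //  ~p.
      branch 2.1 (add ~s):
        × closes — contains both s and ~s.
      branch 2.2 (add ~p):
        × closes — contains both p and ~p.
All 3 branches close.
Every branch closed, so the negation is unsatisfiable and the formula is valid.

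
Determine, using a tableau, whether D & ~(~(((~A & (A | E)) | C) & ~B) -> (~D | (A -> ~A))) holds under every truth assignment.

Not valid

Assume the negation and expand:
Initial set: {~(D & ~(~(((~A & (A | E)) | C) & ~B) -> (~D | (A -> ~A))))}.
~(D & ~(~(((~A & (A | E)) | C) & ~B) -> (~D | (A -> ~A)))): β-rule — branch into ~D  //  ~~(~(((~A & (A | E)) | C) & ~B) -> (~D | (A -> ~A))).
  branch 1 (add ~D):
    ○ open, literals {D=F}.
  branch 2 (add ~~(~(((~A & (A | E)) | C) & ~B) -> (~D | (A -> ~A)))):
    ~~(~(((~A & (A | E)) | C) & ~B) -> (~D | (A -> ~A))): β-rule — branch into ~~(((~A & (A | E)) | C) & ~B)  //  (~D | (A -> ~A)).
      branch 2.1 (add ~~(((~A & (A | E)) | C) & ~B)):
        ~~(((~A & (A | E)) | C) & ~B): α-rule — add ((~A & (A | E)) | C), ~B.
        ((~A & (A | E)) | C): β-rule — branch into (~A & (A | E))  //  C.
          branch 2.1.1 (add (~A & (A | E))):
            (~A & (A | E)): α-rule — add ~A, (A | E).
            (A | E): β-rule — branch into A  //  E.
              branch 2.1.1.1 (add A):
                × closes — contains both A and ~A.
              branch 2.1.1.2 (add E):
                ○ open, literals {A=F, B=F, E=T}.
          branch 2.1.2 (add C):
            ○ open, literals {B=F, C=T}.
      branch 2.2 (add (~D | (A -> ~A))):
        (~D | (A -> ~A)): β-rule — branch into ~D  //  (A -> ~A).
          branch 2.2.1 (add ~D):
            ○ open, literals {D=F}.
          branch 2.2.2 (add (A -> ~A)):
            (A -> ~A): β-rule — branch into ~A  //  ~A.
              branch 2.2.2.1 (add ~A):
                ○ open, literals {A=F}.
              branch 2.2.2.2 (add ~A):
                ○ open, literals {A=F}.
1 branch closed, 6 open.
An open branch gives a countermodel: D=F (unmentioned atoms arbitrary); under it the original formula is false.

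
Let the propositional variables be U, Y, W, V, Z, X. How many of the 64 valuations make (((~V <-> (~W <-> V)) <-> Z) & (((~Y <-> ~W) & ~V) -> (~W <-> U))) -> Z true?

Initial set: {T ((((~V <-> (~W <-> V)) <-> Z) & (((~Y <-> ~W) & ~V) -> (~W <-> U))) -> Z)}.
T ((((~V <-> (~W <-> V)) <-> Z) & (((~Y <-> ~W) & ~V) -> (~W <-> U))) -> Z): β-rule — branch into F (((~V <-> (~W <-> V)) <-> Z) & (((~Y <-> ~W) & ~V) -> (~W <-> U)))  //  T Z.
  branch 1 (add F (((~V <-> (~W <-> V)) <-> Z) & (((~Y <-> ~W) & ~V) -> (~W <-> U)))):
    F (((~V <-> (~W <-> V)) <-> Z) & (((~Y <-> ~W) & ~V) -> (~W <-> U))): β-rule — branch into F ((~V <-> (~W <-> V)) <-> Z)  //  F (((~Y <-> ~W) & ~V) -> (~W <-> U)).
      branch 1.1 (add F ((~V <-> (~W <-> V)) <-> Z)):
        F ((~V <-> (~W <-> V)) <-> Z): β-rule — branch into T (~V <-> (~W <-> V)), F Z  //  F (~V <-> (~W <-> V)), T Z.
          branch 1.1.1 (add T (~V <-> (~W <-> V)), F Z):
            T (~V <-> (~W <-> V)): β-rule — branch into T ~V, T (~W <-> V)  //  F ~V, F (~W <-> V).
              branch 1.1.1.1 (add T ~V, T (~W <-> V)):
                T (~W <-> V): β-rule — branch into T ~W, T V  //  F ~W, F V.
                  branch 1.1.1.1.1 (add T ~W, T V):
                    × closes — contains both V and ~V.
                  branch 1.1.1.1.2 (add F ~W, F V):
                    ○ open, literals {V=false, W=true, Z=false}.
              branch 1.1.1.2 (add F ~V, F (~W <-> V)):
                F (~W <-> V): β-rule — branch into T ~W, F V  //  F ~W, T V.
                  branch 1.1.1.2.1 (add T ~W, F V):
                    × closes — contains both V and ~V.
                  branch 1.1.1.2.2 (add F ~W, T V):
                    ○ open, literals {V=true, W=true, Z=false}.
          branch 1.1.2 (add F (~V <-> (~W <-> V)), T Z):
            F (~V <-> (~W <-> V)): β-rule — branch into T ~V, F (~W <-> V)  //  F ~V, T (~W <-> V).
              branch 1.1.2.1 (add T ~V, F (~W <-> V)):
                F (~W <-> V): β-rule — branch into T ~W, F V  //  F ~W, T V.
                  branch 1.1.2.1.1 (add T ~W, F V):
                    ○ open, literals {V=false, W=false, Z=true}.
                  branch 1.1.2.1.2 (add F ~W, T V):
                    × closes — contains both V and ~V.
              branch 1.1.2.2 (add F ~V, T (~W <-> V)):
                T (~W <-> V): β-rule — branch into T ~W, T V  //  F ~W, F V.
                  branch 1.1.2.2.1 (add T ~W, T V):
                    ○ open, literals {V=true, W=false, Z=true}.
                  branch 1.1.2.2.2 (add F ~W, F V):
                    × closes — contains both V and ~V.
      branch 1.2 (add F (((~Y <-> ~W) & ~V) -> (~W <-> U))):
        F (((~Y <-> ~W) & ~V) -> (~W <-> U)): α-rule — add T ((~Y <-> ~W) & ~V), F (~W <-> U).
        T ((~Y <-> ~W) & ~V): α-rule — add T (~Y <-> ~W), T ~V.
        F (~W <-> U): β-rule — branch into T ~W, F U  //  F ~W, T U.
          branch 1.2.1 (add T ~W, F U):
            T (~Y <-> ~W): β-rule — branch into T ~Y, T ~W  //  F ~Y, F ~W.
              branch 1.2.1.1 (add T ~Y, T ~W):
                ○ open, literals {U=false, V=false, W=false, Y=false}.
              branch 1.2.1.2 (add F ~Y, F ~W):
                × closes — contains both W and ~W.
          branch 1.2.2 (add F ~W, T U):
            T (~Y <-> ~W): β-rule — branch into T ~Y, T ~W  //  F ~Y, F ~W.
              branch 1.2.2.1 (add T ~Y, T ~W):
                × closes — contains both W and ~W.
              branch 1.2.2.2 (add F ~Y, F ~W):
                ○ open, literals {U=true, V=false, W=true, Y=true}.
  branch 2 (add T Z):
    ○ open, literals {Z=true}.
6 branches closed, 7 open.
Each open branch fixes some atoms; the unmentioned ones are free. Counting distinct full assignments: branch {V=false, W=true, Z=false} (U, Y, X) contributes 8 new; branch {V=true, W=true, Z=false} (U, Y, X) contributes 8 new; branch {V=false, W=false, Z=true} (U, Y, X) contributes 8 new; branch {V=true, W=false, Z=true} (U, Y, X) contributes 8 new; branch {U=false, V=false, W=false, Y=false} (Z, X) contributes 2 new; branch {U=true, V=false, W=true, Y=true} (Z, X) contributes 2 new; branch {Z=true} (U, Y, W, V, X) contributes 14 new. Total: 50.

50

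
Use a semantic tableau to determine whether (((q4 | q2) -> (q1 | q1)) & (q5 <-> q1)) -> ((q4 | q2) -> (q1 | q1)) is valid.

Valid

Assume the negation and expand:
Initial set: {~((((q4 | q2) -> (q1 | q1)) & (q5 <-> q1)) -> ((q4 | q2) -> (q1 | q1)))}.
~((((q4 | q2) -> (q1 | q1)) & (q5 <-> q1)) -> ((q4 | q2) -> (q1 | q1))): α-rule — add (((q4 | q2) -> (q1 | q1)) & (q5 <-> q1)), ~((q4 | q2) -> (q1 | q1)).
(((q4 | q2) -> (q1 | q1)) & (q5 <-> q1)): α-rule — add ((q4 | q2) -> (q1 | q1)), (q5 <-> q1).
~((q4 | q2) -> (q1 | q1)): α-rule — add (q4 | q2), ~(q1 | q1).
~(q1 | q1): α-rule — add ~q1, ~q1.
((q4 | q2) -> (q1 | q1)): β-rule — branch into ~(q4 | q2)  //  (q1 | q1).
  branch 1 (add ~(q4 | q2)):
    ~(q4 | q2): α-rule — add ~q4, ~q2.
    (q5 <-> q1): β-rule — branch into q5, q1  //  ~q5, ~q1.
      branch 1.1 (add q5, q1):
        × closes — contains both q1 and ~q1.
      branch 1.2 (add ~q5, ~q1):
        (q4 | q2): β-rule — branch into q4  //  q2.
          branch 1.2.1 (add q4):
            × closes — contains both q4 and ~q4.
          branch 1.2.2 (add q2):
            × closes — contains both q2 and ~q2.
  branch 2 (add (q1 | q1)):
    (q5 <-> q1): β-rule — branch into q5, q1  //  ~q5, ~q1.
      branch 2.1 (add q5, q1):
        × closes — contains both q1 and ~q1.
      branch 2.2 (add ~q5, ~q1):
        (q4 | q2): β-rule — branch into q4  //  q2.
          branch 2.2.1 (add q4):
            (q1 | q1): β-rule — branch into q1  //  q1.
              branch 2.2.1.1 (add q1):
                × closes — contains both q1 and ~q1.
              branch 2.2.1.2 (add q1):
                × closes — contains both q1 and ~q1.
          branch 2.2.2 (add q2):
            (q1 | q1): β-rule — branch into q1  //  q1.
              branch 2.2.2.1 (add q1):
                × closes — contains both q1 and ~q1.
              branch 2.2.2.2 (add q1):
                × closes — contains both q1 and ~q1.
All 8 branches close.
Every branch closed, so the negation is unsatisfiable and the formula is valid.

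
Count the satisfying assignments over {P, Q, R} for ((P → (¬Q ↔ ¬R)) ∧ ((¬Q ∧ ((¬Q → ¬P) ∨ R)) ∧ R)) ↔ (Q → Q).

1

Initial set: {(((P → (¬Q ↔ ¬R)) ∧ ((¬Q ∧ ((¬Q → ¬P) ∨ R)) ∧ R)) ↔ (Q → Q))}.
(((P → (¬Q ↔ ¬R)) ∧ ((¬Q ∧ ((¬Q → ¬P) ∨ R)) ∧ R)) ↔ (Q → Q)): β-rule — branch into ((P → (¬Q ↔ ¬R)) ∧ ((¬Q ∧ ((¬Q → ¬P) ∨ R)) ∧ R)), (Q → Q)  //  ¬((P → (¬Q ↔ ¬R)) ∧ ((¬Q ∧ ((¬Q → ¬P) ∨ R)) ∧ R)), ¬(Q → Q).
  branch 1 (add ((P → (¬Q ↔ ¬R)) ∧ ((¬Q ∧ ((¬Q → ¬P) ∨ R)) ∧ R)), (Q → Q)):
    ((P → (¬Q ↔ ¬R)) ∧ ((¬Q ∧ ((¬Q → ¬P) ∨ R)) ∧ R)): α-rule — add (P → (¬Q ↔ ¬R)), ((¬Q ∧ ((¬Q → ¬P) ∨ R)) ∧ R).
    ((¬Q ∧ ((¬Q → ¬P) ∨ R)) ∧ R): α-rule — add (¬Q ∧ ((¬Q → ¬P) ∨ R)), R.
    (¬Q ∧ ((¬Q → ¬P) ∨ R)): α-rule — add ¬Q, ((¬Q → ¬P) ∨ R).
    (Q → Q): β-rule — branch into ¬Q  //  Q.
      branch 1.1 (add ¬Q):
        (P → (¬Q ↔ ¬R)): β-rule — branch into ¬P  //  (¬Q ↔ ¬R).
          branch 1.1.1 (add ¬P):
            ((¬Q → ¬P) ∨ R): β-rule — branch into (¬Q → ¬P)  //  R.
              branch 1.1.1.1 (add (¬Q → ¬P)):
                (¬Q → ¬P): β-rule — branch into ¬¬Q  //  ¬P.
                  branch 1.1.1.1.1 (add ¬¬Q):
                    × closes — contains both Q and ¬Q.
                  branch 1.1.1.1.2 (add ¬P):
                    ○ open, literals {P=0, Q=0, R=1}.
              branch 1.1.1.2 (add R):
                ○ open, literals {P=0, Q=0, R=1}.
          branch 1.1.2 (add (¬Q ↔ ¬R)):
            ((¬Q → ¬P) ∨ R): β-rule — branch into (¬Q → ¬P)  //  R.
              branch 1.1.2.1 (add (¬Q → ¬P)):
                (¬Q ↔ ¬R): β-rule — branch into ¬Q, ¬R  //  ¬¬Q, ¬¬R.
                  branch 1.1.2.1.1 (add ¬Q, ¬R):
                    × closes — contains both R and ¬R.
                  branch 1.1.2.1.2 (add ¬¬Q, ¬¬R):
                    × closes — contains both Q and ¬Q.
              branch 1.1.2.2 (add R):
                (¬Q ↔ ¬R): β-rule — branch into ¬Q, ¬R  //  ¬¬Q, ¬¬R.
                  branch 1.1.2.2.1 (add ¬Q, ¬R):
                    × closes — contains both R and ¬R.
                  branch 1.1.2.2.2 (add ¬¬Q, ¬¬R):
                    × closes — contains both Q and ¬Q.
      branch 1.2 (add Q):
        × closes — contains both Q and ¬Q.
  branch 2 (add ¬((P → (¬Q ↔ ¬R)) ∧ ((¬Q ∧ ((¬Q → ¬P) ∨ R)) ∧ R)), ¬(Q → Q)):
    ¬(Q → Q): α-rule — add Q, ¬Q.
    × closes — contains both Q and ¬Q.
7 branches closed, 2 open.
Each open branch fixes some atoms; the unmentioned ones are free. Counting distinct full assignments: branch {P=0, Q=0, R=1} (none free) contributes 1 new; branch {P=0, Q=0, R=1} (none free) contributes 0 new. Total: 1.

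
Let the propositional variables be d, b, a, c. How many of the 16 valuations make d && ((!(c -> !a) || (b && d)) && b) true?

4

Initial set: {(d && ((!(c -> !a) || (b && d)) && b))}.
(d && ((!(c -> !a) || (b && d)) && b)): α-rule — add d, ((!(c -> !a) || (b && d)) && b).
((!(c -> !a) || (b && d)) && b): α-rule — add (!(c -> !a) || (b && d)), b.
(!(c -> !a) || (b && d)): β-rule — branch into !(c -> !a)  //  (b && d).
  branch 1 (add !(c -> !a)):
    !(c -> !a): α-rule — add c, !!a.
    ○ open, literals {a=1, b=1, c=1, d=1}.
  branch 2 (add (b && d)):
    (b && d): α-rule — add b, d.
    ○ open, literals {b=1, d=1}.
0 branches closed, 2 open.
Each open branch fixes some atoms; the unmentioned ones are free. Counting distinct full assignments: branch {a=1, b=1, c=1, d=1} (none free) contributes 1 new; branch {b=1, d=1} (a, c) contributes 3 new. Total: 4.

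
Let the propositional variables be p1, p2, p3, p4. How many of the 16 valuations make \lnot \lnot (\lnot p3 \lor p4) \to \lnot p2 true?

Initial set: {(\lnot \lnot (\lnot p3 \lor p4) \to \lnot p2)}.
(\lnot \lnot (\lnot p3 \lor p4) \to \lnot p2): β-rule — branch into \lnot \lnot \lnot (\lnot p3 \lor p4)  //  \lnot p2.
  branch 1 (add \lnot \lnot \lnot (\lnot p3 \lor p4)):
    \lnot \lnot \lnot (\lnot p3 \lor p4): drop double negation, giving \lnot (\lnot p3 \lor p4).
    \lnot (\lnot p3 \lor p4): α-rule — add \lnot \lnot p3, \lnot p4.
    ○ open, literals {p3=T, p4=F}.
  branch 2 (add \lnot p2):
    ○ open, literals {p2=F}.
0 branches closed, 2 open.
Each open branch fixes some atoms; the unmentioned ones are free. Counting distinct full assignments: branch {p3=T, p4=F} (p1, p2) contributes 4 new; branch {p2=F} (p1, p3, p4) contributes 6 new. Total: 10.

10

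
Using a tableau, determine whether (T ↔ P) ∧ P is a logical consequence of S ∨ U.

No

Initial set: {(S ∨ U); ¬((T ↔ P) ∧ P)}.
(S ∨ U): β-rule — branch into S  //  U.
  branch 1 (add S):
    ¬((T ↔ P) ∧ P): β-rule — branch into ¬(T ↔ P)  //  ¬P.
      branch 1.1 (add ¬(T ↔ P)):
        ¬(T ↔ P): β-rule — branch into T, ¬P  //  ¬T, P.
          branch 1.1.1 (add T, ¬P):
            ○ open, literals {P=0, S=1, T=1}.
          branch 1.1.2 (add ¬T, P):
            ○ open, literals {P=1, S=1, T=0}.
      branch 1.2 (add ¬P):
        ○ open, literals {P=0, S=1}.
  branch 2 (add U):
    ¬((T ↔ P) ∧ P): β-rule — branch into ¬(T ↔ P)  //  ¬P.
      branch 2.1 (add ¬(T ↔ P)):
        ¬(T ↔ P): β-rule — branch into T, ¬P  //  ¬T, P.
          branch 2.1.1 (add T, ¬P):
            ○ open, literals {P=0, T=1, U=1}.
          branch 2.1.2 (add ¬T, P):
            ○ open, literals {P=1, T=0, U=1}.
      branch 2.2 (add ¬P):
        ○ open, literals {P=0, U=1}.
0 branches closed, 6 open.
An open branch gives a countermodel: P=0, S=1, T=1 (unmentioned atoms arbitrary); the premises hold there but the conclusion fails.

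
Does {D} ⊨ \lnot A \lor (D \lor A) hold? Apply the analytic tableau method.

Yes

Initial set: {T D; F (\lnot A \lor (D \lor A))}.
F (\lnot A \lor (D \lor A)): α-rule — add F \lnot A, F (D \lor A).
F (D \lor A): α-rule — add F D, F A.
× closes — contains both D and \lnot D.
All 1 branch closes.
Every branch closed, so the premises entail the conclusion.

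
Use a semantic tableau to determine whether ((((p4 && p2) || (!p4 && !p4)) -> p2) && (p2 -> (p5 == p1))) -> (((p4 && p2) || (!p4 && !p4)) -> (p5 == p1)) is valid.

Valid

Assume the negation and expand:
Initial set: {!(((((p4 && p2) || (!p4 && !p4)) -> p2) && (p2 -> (p5 == p1))) -> (((p4 && p2) || (!p4 && !p4)) -> (p5 == p1)))}.
!(((((p4 && p2) || (!p4 && !p4)) -> p2) && (p2 -> (p5 == p1))) -> (((p4 && p2) || (!p4 && !p4)) -> (p5 == p1))): α-rule — add ((((p4 && p2) || (!p4 && !p4)) -> p2) && (p2 -> (p5 == p1))), !(((p4 && p2) || (!p4 && !p4)) -> (p5 == p1)).
((((p4 && p2) || (!p4 && !p4)) -> p2) && (p2 -> (p5 == p1))): α-rule — add (((p4 && p2) || (!p4 && !p4)) -> p2), (p2 -> (p5 == p1)).
!(((p4 && p2) || (!p4 && !p4)) -> (p5 == p1)): α-rule — add ((p4 && p2) || (!p4 && !p4)), !(p5 == p1).
(((p4 && p2) || (!p4 && !p4)) -> p2): β-rule — branch into !((p4 && p2) || (!p4 && !p4))  //  p2.
  branch 1 (add !((p4 && p2) || (!p4 && !p4))):
    !((p4 && p2) || (!p4 && !p4)): α-rule — add !(p4 && p2), !(!p4 && !p4).
    (p2 -> (p5 == p1)): β-rule — branch into !p2  //  (p5 == p1).
      branch 1.1 (add !p2):
        ((p4 && p2) || (!p4 && !p4)): β-rule — branch into (p4 && p2)  //  (!p4 && !p4).
          branch 1.1.1 (add (p4 && p2)):
            (p4 && p2): α-rule — add p4, p2.
            × closes — contains both p2 and !p2.
          branch 1.1.2 (add (!p4 && !p4)):
            (!p4 && !p4): α-rule — add !p4, !p4.
            !(p5 == p1): β-rule — branch into p5, !p1  //  !p5, p1.
              branch 1.1.2.1 (add p5, !p1):
                !(p4 && p2): β-rule — branch into !p4  //  !p2.
                  branch 1.1.2.1.1 (add !p4):
                    !(!p4 && !p4): β-rule — branch into !!p4  //  !!p4.
                      branch 1.1.2.1.1.1 (add !!p4):
                        × closes — contains both p4 and !p4.
                      branch 1.1.2.1.1.2 (add !!p4):
                        × closes — contains both p4 and !p4.
                  branch 1.1.2.1.2 (add !p2):
                    !(!p4 && !p4): β-rule — branch into !!p4  //  !!p4.
                      branch 1.1.2.1.2.1 (add !!p4):
                        × closes — contains both p4 and !p4.
                      branch 1.1.2.1.2.2 (add !!p4):
                        × closes — contains both p4 and !p4.
              branch 1.1.2.2 (add !p5, p1):
                !(p4 && p2): β-rule — branch into !p4  //  !p2.
                  branch 1.1.2.2.1 (add !p4):
                    !(!p4 && !p4): β-rule — branch into !!p4  //  !!p4.
                      branch 1.1.2.2.1.1 (add !!p4):
                        × closes — contains both p4 and !p4.
                      branch 1.1.2.2.1.2 (add !!p4):
                        × closes — contains both p4 and !p4.
                  branch 1.1.2.2.2 (add !p2):
                    !(!p4 && !p4): β-rule — branch into !!p4  //  !!p4.
                      branch 1.1.2.2.2.1 (add !!p4):
                        × closes — contains both p4 and !p4.
                      branch 1.1.2.2.2.2 (add !!p4):
                        × closes — contains both p4 and !p4.
      branch 1.2 (add (p5 == p1)):
        ((p4 && p2) || (!p4 && !p4)): β-rule — branch into (p4 && p2)  //  (!p4 && !p4).
          branch 1.2.1 (add (p4 && p2)):
            (p4 && p2): α-rule — add p4, p2.
            !(p5 == p1): β-rule — branch into p5, !p1  //  !p5, p1.
              branch 1.2.1.1 (add p5, !p1):
                !(p4 && p2): β-rule — branch into !p4  //  !p2.
                  branch 1.2.1.1.1 (add !p4):
                    × closes — contains both p4 and !p4.
                  branch 1.2.1.1.2 (add !p2):
                    × closes — contains both p2 and !p2.
              branch 1.2.1.2 (add !p5, p1):
                !(p4 && p2): β-rule — branch into !p4  //  !p2.
                  branch 1.2.1.2.1 (add !p4):
                    × closes — contains both p4 and !p4.
                  branch 1.2.1.2.2 (add !p2):
                    × closes — contains both p2 and !p2.
          branch 1.2.2 (add (!p4 && !p4)):
            (!p4 && !p4): α-rule — add !p4, !p4.
            !(p5 == p1): β-rule — branch into p5, !p1  //  !p5, p1.
              branch 1.2.2.1 (add p5, !p1):
                !(p4 && p2): β-rule — branch into !p4  //  !p2.
                  branch 1.2.2.1.1 (add !p4):
                    !(!p4 && !p4): β-rule — branch into !!p4  //  !!p4.
                      branch 1.2.2.1.1.1 (add !!p4):
                        × closes — contains both p4 and !p4.
                      branch 1.2.2.1.1.2 (add !!p4):
                        × closes — contains both p4 and !p4.
                  branch 1.2.2.1.2 (add !p2):
                    !(!p4 && !p4): β-rule — branch into !!p4  //  !!p4.
                      branch 1.2.2.1.2.1 (add !!p4):
                        × closes — contains both p4 and !p4.
                      branch 1.2.2.1.2.2 (add !!p4):
                        × closes — contains both p4 and !p4.
              branch 1.2.2.2 (add !p5, p1):
                !(p4 && p2): β-rule — branch into !p4  //  !p2.
                  branch 1.2.2.2.1 (add !p4):
                    !(!p4 && !p4): β-rule — branch into !!p4  //  !!p4.
                      branch 1.2.2.2.1.1 (add !!p4):
                        × closes — contains both p4 and !p4.
                      branch 1.2.2.2.1.2 (add !!p4):
                        × closes — contains both p4 and !p4.
                  branch 1.2.2.2.2 (add !p2):
                    !(!p4 && !p4): β-rule — branch into !!p4  //  !!p4.
                      branch 1.2.2.2.2.1 (add !!p4):
                        × closes — contains both p4 and !p4.
                      branch 1.2.2.2.2.2 (add !!p4):
                        × closes — contains both p4 and !p4.
  branch 2 (add p2):
    (p2 -> (p5 == p1)): β-rule — branch into !p2  //  (p5 == p1).
      branch 2.1 (add !p2):
        × closes — contains both p2 and !p2.
      branch 2.2 (add (p5 == p1)):
        ((p4 && p2) || (!p4 && !p4)): β-rule — branch into (p4 && p2)  //  (!p4 && !p4).
          branch 2.2.1 (add (p4 && p2)):
            (p4 && p2): α-rule — add p4, p2.
            !(p5 == p1): β-rule — branch into p5, !p1  //  !p5, p1.
              branch 2.2.1.1 (add p5, !p1):
                (p5 == p1): β-rule — branch into p5, p1  //  !p5, !p1.
                  branch 2.2.1.1.1 (add p5, p1):
                    × closes — contains both p1 and !p1.
                  branch 2.2.1.1.2 (add !p5, !p1):
                    × closes — contains both p5 and !p5.
              branch 2.2.1.2 (add !p5, p1):
                (p5 == p1): β-rule — branch into p5, p1  //  !p5, !p1.
                  branch 2.2.1.2.1 (add p5, p1):
                    × closes — contains both p5 and !p5.
                  branch 2.2.1.2.2 (add !p5, !p1):
                    × closes — contains both p1 and !p1.
          branch 2.2.2 (add (!p4 && !p4)):
            (!p4 && !p4): α-rule — add !p4, !p4.
            !(p5 == p1): β-rule — branch into p5, !p1  //  !p5, p1.
              branch 2.2.2.1 (add p5, !p1):
                (p5 == p1): β-rule — branch into p5, p1  //  !p5, !p1.
                  branch 2.2.2.1.1 (add p5, p1):
                    × closes — contains both p1 and !p1.
                  branch 2.2.2.1.2 (add !p5, !p1):
                    × closes — contains both p5 and !p5.
              branch 2.2.2.2 (add !p5, p1):
                (p5 == p1): β-rule — branch into p5, p1  //  !p5, !p1.
                  branch 2.2.2.2.1 (add p5, p1):
                    × closes — contains both p5 and !p5.
                  branch 2.2.2.2.2 (add !p5, !p1):
                    × closes — contains both p1 and !p1.
All 30 branches close.
Every branch closed, so the negation is unsatisfiable and the formula is valid.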